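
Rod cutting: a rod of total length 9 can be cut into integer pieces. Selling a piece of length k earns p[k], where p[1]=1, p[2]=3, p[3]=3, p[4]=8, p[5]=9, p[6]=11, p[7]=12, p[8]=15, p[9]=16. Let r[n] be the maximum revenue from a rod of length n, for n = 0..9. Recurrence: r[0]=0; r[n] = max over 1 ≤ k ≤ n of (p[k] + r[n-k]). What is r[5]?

9

   n    0    1    2    3    4    5    6    7    8    9
r[n]    0    1    3    4    8    9   11   12   16   17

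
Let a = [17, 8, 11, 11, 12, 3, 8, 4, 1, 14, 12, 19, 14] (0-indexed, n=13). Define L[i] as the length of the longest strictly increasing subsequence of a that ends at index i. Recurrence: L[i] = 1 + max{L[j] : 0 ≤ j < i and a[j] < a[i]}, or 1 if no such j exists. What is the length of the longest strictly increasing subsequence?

5

   i    0    1    2    3    4    5    6    7    8    9   10   11   12
a[i]   17    8   11   11   12    3    8    4    1   14   12   19   14
L[i]    1    1    2    2    3    1    2    2    1    4    3    5    4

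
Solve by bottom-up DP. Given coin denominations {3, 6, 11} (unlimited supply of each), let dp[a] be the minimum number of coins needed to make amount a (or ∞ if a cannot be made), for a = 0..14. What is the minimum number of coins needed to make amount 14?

2

 a  0  1  2  3  4  5  6  7  8  9 10 11 12 13 14
dp  0  -  -  1  -  -  1  -  -  2  -  1  2  -  2
(- denotes ∞ / unreachable)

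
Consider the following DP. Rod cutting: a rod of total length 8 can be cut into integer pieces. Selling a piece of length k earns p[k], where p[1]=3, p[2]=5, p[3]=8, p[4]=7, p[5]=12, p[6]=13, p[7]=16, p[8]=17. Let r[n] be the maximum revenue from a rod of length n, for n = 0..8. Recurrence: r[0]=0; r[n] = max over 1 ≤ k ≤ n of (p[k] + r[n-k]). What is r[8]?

   n    0    1    2    3    4    5    6    7    8
r[n]    0    3    6    9   12   15   18   21   24

24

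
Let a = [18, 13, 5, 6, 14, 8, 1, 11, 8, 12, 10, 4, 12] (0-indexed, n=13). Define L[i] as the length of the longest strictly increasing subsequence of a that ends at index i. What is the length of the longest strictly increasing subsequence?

   i    0    1    2    3    4    5    6    7    8    9   10   11   12
a[i]   18   13    5    6   14    8    1   11    8   12   10    4   12
L[i]    1    1    1    2    3    3    1    4    3    5    4    2    5

5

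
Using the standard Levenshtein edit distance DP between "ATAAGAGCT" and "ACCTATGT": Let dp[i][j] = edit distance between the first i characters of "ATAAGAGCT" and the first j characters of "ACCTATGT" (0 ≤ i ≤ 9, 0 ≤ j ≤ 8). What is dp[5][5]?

   ''  A  C  C  T  A  T  G  T
''  0  1  2  3  4  5  6  7  8
 A  1  0  1  2  3  4  5  6  7
 T  2  1  1  2  2  3  4  5  6
 A  3  2  2  2  3  2  3  4  5
 A  4  3  3  3  3  3  3  4  5
 G  5  4  4  4  4  4  4  3  4
 A  6  5  5  5  5  4  5  4  4
 G  7  6  6  6  6  5  5  5  5
 C  8  7  6  6  7  6  6  6  6
 T  9  8  7  7  6  7  6  7  6

4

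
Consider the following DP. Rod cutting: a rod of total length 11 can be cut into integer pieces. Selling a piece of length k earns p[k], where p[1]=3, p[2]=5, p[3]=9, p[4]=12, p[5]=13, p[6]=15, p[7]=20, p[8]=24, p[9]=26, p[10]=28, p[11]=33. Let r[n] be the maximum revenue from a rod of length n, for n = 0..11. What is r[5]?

15

   n    0    1    2    3    4    5    6    7    8    9   10   11
r[n]    0    3    6    9   12   15   18   21   24   27   30   33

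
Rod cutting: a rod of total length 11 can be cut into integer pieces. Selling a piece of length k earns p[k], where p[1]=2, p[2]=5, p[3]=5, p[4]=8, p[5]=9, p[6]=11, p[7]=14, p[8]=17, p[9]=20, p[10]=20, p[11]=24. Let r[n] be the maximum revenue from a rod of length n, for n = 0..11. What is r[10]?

25

   n    0    1    2    3    4    5    6    7    8    9   10   11
r[n]    0    2    5    7   10   12   15   17   20   22   25   27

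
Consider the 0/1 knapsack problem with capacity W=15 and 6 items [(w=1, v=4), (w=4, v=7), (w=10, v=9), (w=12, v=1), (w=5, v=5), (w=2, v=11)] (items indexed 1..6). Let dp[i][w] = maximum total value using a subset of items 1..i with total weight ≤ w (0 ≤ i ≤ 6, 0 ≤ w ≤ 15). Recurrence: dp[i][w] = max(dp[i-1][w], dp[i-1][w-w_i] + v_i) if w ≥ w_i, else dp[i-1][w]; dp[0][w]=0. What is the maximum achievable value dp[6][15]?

i\w   0   1   2   3   4   5   6   7   8   9  10  11  12  13  14  15
  0   0   0   0   0   0   0   0   0   0   0   0   0   0   0   0   0
  1   0   4   4   4   4   4   4   4   4   4   4   4   4   4   4   4
  2   0   4   4   4   7  11  11  11  11  11  11  11  11  11  11  11
  3   0   4   4   4   7  11  11  11  11  11  11  13  13  13  16  20
  4   0   4   4   4   7  11  11  11  11  11  11  13  13  13  16  20
  5   0   4   4   4   7  11  11  11  11  12  16  16  16  16  16  20
  6   0   4  11  15  15  15  18  22  22  22  22  23  27  27  27  27

27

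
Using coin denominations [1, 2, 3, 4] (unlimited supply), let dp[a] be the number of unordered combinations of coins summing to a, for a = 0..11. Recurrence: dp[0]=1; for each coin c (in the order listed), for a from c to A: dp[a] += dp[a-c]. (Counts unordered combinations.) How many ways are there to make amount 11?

27

after  coin     0     1     2     3     4     5     6     7     8     9    10    11
          1     1     1     1     1     1     1     1     1     1     1     1     1
          2     1     1     2     2     3     3     4     4     5     5     6     6
          3     1     1     2     3     4     5     7     8    10    12    14    16
          4     1     1     2     3     5     6     9    11    15    18    23    27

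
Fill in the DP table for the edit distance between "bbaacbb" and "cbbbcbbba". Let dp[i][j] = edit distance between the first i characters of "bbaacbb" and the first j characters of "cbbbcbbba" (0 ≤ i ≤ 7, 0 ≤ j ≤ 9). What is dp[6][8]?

   ''  c  b  b  b  c  b  b  b  a
''  0  1  2  3  4  5  6  7  8  9
 b  1  1  1  2  3  4  5  6  7  8
 b  2  2  1  1  2  3  4  5  6  7
 a  3  3  2  2  2  3  4  5  6  6
 a  4  4  3  3  3  3  4  5  6  6
 c  5  4  4  4  4  3  4  5  6  7
 b  6  5  4  4  4  4  3  4  5  6
 b  7  6  5  4  4  5  4  3  4  5

5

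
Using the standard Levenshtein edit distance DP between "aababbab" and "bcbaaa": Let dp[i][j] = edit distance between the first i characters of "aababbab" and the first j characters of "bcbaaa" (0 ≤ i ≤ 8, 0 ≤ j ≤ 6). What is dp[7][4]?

   ''  b  c  b  a  a  a
''  0  1  2  3  4  5  6
 a  1  1  2  3  3  4  5
 a  2  2  2  3  3  3  4
 b  3  2  3  2  3  4  4
 a  4  3  3  3  2  3  4
 b  5  4  4  3  3  3  4
 b  6  5  5  4  4  4  4
 a  7  6  6  5  4  4  4
 b  8  7  7  6  5  5  5

4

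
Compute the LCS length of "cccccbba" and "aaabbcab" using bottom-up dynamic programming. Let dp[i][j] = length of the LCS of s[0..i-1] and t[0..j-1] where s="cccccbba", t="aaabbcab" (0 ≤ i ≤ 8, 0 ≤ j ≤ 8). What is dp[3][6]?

1

   ''  a  a  a  b  b  c  a  b
''  0  0  0  0  0  0  0  0  0
 c  0  0  0  0  0  0  1  1  1
 c  0  0  0  0  0  0  1  1  1
 c  0  0  0  0  0  0  1  1  1
 c  0  0  0  0  0  0  1  1  1
 c  0  0  0  0  0  0  1  1  1
 b  0  0  0  0  1  1  1  1  2
 b  0  0  0  0  1  2  2  2  2
 a  0  1  1  1  1  2  2  3  3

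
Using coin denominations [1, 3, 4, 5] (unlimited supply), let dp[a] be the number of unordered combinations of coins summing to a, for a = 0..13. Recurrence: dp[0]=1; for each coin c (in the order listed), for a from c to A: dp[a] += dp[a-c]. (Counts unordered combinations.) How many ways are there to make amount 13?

20

after  coin     0     1     2     3     4     5     6     7     8     9    10    11    12    13
          1     1     1     1     1     1     1     1     1     1     1     1     1     1     1
          3     1     1     1     2     2     2     3     3     3     4     4     4     5     5
          4     1     1     1     2     3     3     4     5     6     7     8     9    11    12
          5     1     1     1     2     3     4     5     6     8    10    12    14    17    20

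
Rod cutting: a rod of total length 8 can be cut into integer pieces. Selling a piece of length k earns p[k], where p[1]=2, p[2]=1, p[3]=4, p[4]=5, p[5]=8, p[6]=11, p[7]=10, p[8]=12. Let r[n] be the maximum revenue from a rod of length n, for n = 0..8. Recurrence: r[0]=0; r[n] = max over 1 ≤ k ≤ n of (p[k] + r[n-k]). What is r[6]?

12

   n    0    1    2    3    4    5    6    7    8
r[n]    0    2    4    6    8   10   12   14   16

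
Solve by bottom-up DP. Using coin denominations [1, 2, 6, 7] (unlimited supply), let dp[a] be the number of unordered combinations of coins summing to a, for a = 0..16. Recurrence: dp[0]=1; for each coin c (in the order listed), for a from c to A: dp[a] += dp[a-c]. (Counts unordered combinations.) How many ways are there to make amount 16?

27

after  coin     0     1     2     3     4     5     6     7     8     9    10    11    12    13    14    15    16
          1     1     1     1     1     1     1     1     1     1     1     1     1     1     1     1     1     1
          2     1     1     2     2     3     3     4     4     5     5     6     6     7     7     8     8     9
          6     1     1     2     2     3     3     5     5     7     7     9     9    12    12    15    15    18
          7     1     1     2     2     3     3     5     6     8     9    11    12    15    17    21    23    27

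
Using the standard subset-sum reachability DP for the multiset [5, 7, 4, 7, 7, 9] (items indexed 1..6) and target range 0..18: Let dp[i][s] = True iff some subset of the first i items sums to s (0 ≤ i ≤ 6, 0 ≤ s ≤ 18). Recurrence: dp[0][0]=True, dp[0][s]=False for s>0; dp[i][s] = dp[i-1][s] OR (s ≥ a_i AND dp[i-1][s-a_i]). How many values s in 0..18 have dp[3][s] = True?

i\s   0   1   2   3   4   5   6   7   8   9  10  11  12  13  14  15  16  17  18
  0   T   F   F   F   F   F   F   F   F   F   F   F   F   F   F   F   F   F   F
  1   T   F   F   F   F   T   F   F   F   F   F   F   F   F   F   F   F   F   F
  2   T   F   F   F   F   T   F   T   F   F   F   F   T   F   F   F   F   F   F
  3   T   F   F   F   T   T   F   T   F   T   F   T   T   F   F   F   T   F   F
  4   T   F   F   F   T   T   F   T   F   T   F   T   T   F   T   F   T   F   T
  5   T   F   F   F   T   T   F   T   F   T   F   T   T   F   T   F   T   F   T
  6   T   F   F   F   T   T   F   T   F   T   F   T   T   T   T   F   T   F   T

8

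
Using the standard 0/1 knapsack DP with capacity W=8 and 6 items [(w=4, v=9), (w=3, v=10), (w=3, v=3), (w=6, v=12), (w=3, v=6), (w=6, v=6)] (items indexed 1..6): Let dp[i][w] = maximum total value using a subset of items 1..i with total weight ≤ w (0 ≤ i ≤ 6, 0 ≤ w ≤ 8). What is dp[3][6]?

13

i\w   0   1   2   3   4   5   6   7   8
  0   0   0   0   0   0   0   0   0   0
  1   0   0   0   0   9   9   9   9   9
  2   0   0   0  10  10  10  10  19  19
  3   0   0   0  10  10  10  13  19  19
  4   0   0   0  10  10  10  13  19  19
  5   0   0   0  10  10  10  16  19  19
  6   0   0   0  10  10  10  16  19  19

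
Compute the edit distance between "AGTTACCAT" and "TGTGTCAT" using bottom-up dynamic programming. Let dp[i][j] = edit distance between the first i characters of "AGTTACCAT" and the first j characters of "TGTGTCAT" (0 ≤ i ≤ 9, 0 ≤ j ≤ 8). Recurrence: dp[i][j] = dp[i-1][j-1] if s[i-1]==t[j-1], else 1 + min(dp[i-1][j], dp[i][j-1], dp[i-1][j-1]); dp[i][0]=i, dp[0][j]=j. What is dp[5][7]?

   ''  T  G  T  G  T  C  A  T
''  0  1  2  3  4  5  6  7  8
 A  1  1  2  3  4  5  6  6  7
 G  2  2  1  2  3  4  5  6  7
 T  3  2  2  1  2  3  4  5  6
 T  4  3  3  2  2  2  3  4  5
 A  5  4  4  3  3  3  3  3  4
 C  6  5  5  4  4  4  3  4  4
 C  7  6  6  5  5  5  4  4  5
 A  8  7  7  6  6  6  5  4  5
 T  9  8  8  7  7  6  6  5  4

3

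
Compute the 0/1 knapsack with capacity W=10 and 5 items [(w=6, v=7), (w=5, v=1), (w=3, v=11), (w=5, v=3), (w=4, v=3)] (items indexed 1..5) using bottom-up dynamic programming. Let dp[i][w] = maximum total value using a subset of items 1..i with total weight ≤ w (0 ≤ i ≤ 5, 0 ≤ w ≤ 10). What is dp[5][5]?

11

i\w   0   1   2   3   4   5   6   7   8   9  10
  0   0   0   0   0   0   0   0   0   0   0   0
  1   0   0   0   0   0   0   7   7   7   7   7
  2   0   0   0   0   0   1   7   7   7   7   7
  3   0   0   0  11  11  11  11  11  12  18  18
  4   0   0   0  11  11  11  11  11  14  18  18
  5   0   0   0  11  11  11  11  14  14  18  18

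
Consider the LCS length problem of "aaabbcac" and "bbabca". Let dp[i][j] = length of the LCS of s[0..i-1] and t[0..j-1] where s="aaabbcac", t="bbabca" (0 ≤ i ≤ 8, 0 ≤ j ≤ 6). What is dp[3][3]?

1

   ''  b  b  a  b  c  a
''  0  0  0  0  0  0  0
 a  0  0  0  1  1  1  1
 a  0  0  0  1  1  1  2
 a  0  0  0  1  1  1  2
 b  0  1  1  1  2  2  2
 b  0  1  2  2  2  2  2
 c  0  1  2  2  2  3  3
 a  0  1  2  3  3  3  4
 c  0  1  2  3  3  4  4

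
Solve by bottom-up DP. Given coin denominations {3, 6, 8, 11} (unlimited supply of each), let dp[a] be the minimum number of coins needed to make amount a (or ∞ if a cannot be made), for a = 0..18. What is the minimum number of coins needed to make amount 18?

3

 a  0  1  2  3  4  5  6  7  8  9 10 11 12 13 14 15 16 17 18
dp  0  -  -  1  -  -  1  -  1  2  -  1  2  -  2  3  2  2  3
(- denotes ∞ / unreachable)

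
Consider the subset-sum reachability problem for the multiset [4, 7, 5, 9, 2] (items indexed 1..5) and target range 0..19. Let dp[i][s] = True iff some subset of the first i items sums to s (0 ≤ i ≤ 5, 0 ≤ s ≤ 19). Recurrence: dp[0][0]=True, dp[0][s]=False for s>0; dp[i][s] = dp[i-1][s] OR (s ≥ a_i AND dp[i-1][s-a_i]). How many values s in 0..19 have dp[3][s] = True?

i\s   0   1   2   3   4   5   6   7   8   9  10  11  12  13  14  15  16  17  18  19
  0   T   F   F   F   F   F   F   F   F   F   F   F   F   F   F   F   F   F   F   F
  1   T   F   F   F   T   F   F   F   F   F   F   F   F   F   F   F   F   F   F   F
  2   T   F   F   F   T   F   F   T   F   F   F   T   F   F   F   F   F   F   F   F
  3   T   F   F   F   T   T   F   T   F   T   F   T   T   F   F   F   T   F   F   F
  4   T   F   F   F   T   T   F   T   F   T   F   T   T   T   T   F   T   F   T   F
  5   T   F   T   F   T   T   T   T   F   T   F   T   T   T   T   T   T   F   T   F

8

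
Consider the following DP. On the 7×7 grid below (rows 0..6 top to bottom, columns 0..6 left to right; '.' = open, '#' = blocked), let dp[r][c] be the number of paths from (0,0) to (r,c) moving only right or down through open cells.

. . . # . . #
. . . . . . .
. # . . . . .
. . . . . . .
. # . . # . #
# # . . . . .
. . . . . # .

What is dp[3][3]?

r\c   0   1   2   3   4   5   6
  0   1   1   1   0   0   0   0
  1   1   2   3   3   3   3   3
  2   1   0   3   6   9  12  15
  3   1   1   4  10  19  31  46
  4   1   0   4  14   0  31   0
  5   0   0   4  18  18  49  49
  6   0   0   4  22  40   0  49

10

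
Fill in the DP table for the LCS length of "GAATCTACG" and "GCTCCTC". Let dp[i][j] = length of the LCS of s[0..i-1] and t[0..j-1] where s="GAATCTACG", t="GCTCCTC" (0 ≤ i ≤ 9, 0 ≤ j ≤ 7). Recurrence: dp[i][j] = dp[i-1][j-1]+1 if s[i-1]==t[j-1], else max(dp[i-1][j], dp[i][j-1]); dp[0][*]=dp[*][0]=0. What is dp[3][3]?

1

   ''  G  C  T  C  C  T  C
''  0  0  0  0  0  0  0  0
 G  0  1  1  1  1  1  1  1
 A  0  1  1  1  1  1  1  1
 A  0  1  1  1  1  1  1  1
 T  0  1  1  2  2  2  2  2
 C  0  1  2  2  3  3  3  3
 T  0  1  2  3  3  3  4  4
 A  0  1  2  3  3  3  4  4
 C  0  1  2  3  4  4  4  5
 G  0  1  2  3  4  4  4  5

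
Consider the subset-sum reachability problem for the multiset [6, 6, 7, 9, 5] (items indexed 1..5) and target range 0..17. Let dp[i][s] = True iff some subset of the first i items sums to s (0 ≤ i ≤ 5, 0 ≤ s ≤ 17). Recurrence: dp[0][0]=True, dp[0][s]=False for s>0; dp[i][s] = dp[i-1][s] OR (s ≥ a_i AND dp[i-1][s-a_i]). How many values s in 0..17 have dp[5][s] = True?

12

i\s   0   1   2   3   4   5   6   7   8   9  10  11  12  13  14  15  16  17
  0   T   F   F   F   F   F   F   F   F   F   F   F   F   F   F   F   F   F
  1   T   F   F   F   F   F   T   F   F   F   F   F   F   F   F   F   F   F
  2   T   F   F   F   F   F   T   F   F   F   F   F   T   F   F   F   F   F
  3   T   F   F   F   F   F   T   T   F   F   F   F   T   T   F   F   F   F
  4   T   F   F   F   F   F   T   T   F   T   F   F   T   T   F   T   T   F
  5   T   F   F   F   F   T   T   T   F   T   F   T   T   T   T   T   T   T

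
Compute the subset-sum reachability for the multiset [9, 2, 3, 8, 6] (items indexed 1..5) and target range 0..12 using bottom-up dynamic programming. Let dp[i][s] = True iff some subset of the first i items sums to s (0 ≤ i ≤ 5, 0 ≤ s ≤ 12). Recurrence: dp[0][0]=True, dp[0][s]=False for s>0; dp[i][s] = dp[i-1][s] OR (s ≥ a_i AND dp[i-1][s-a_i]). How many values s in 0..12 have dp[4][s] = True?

i\s   0   1   2   3   4   5   6   7   8   9  10  11  12
  0   T   F   F   F   F   F   F   F   F   F   F   F   F
  1   T   F   F   F   F   F   F   F   F   T   F   F   F
  2   T   F   T   F   F   F   F   F   F   T   F   T   F
  3   T   F   T   T   F   T   F   F   F   T   F   T   T
  4   T   F   T   T   F   T   F   F   T   T   T   T   T
  5   T   F   T   T   F   T   T   F   T   T   T   T   T

9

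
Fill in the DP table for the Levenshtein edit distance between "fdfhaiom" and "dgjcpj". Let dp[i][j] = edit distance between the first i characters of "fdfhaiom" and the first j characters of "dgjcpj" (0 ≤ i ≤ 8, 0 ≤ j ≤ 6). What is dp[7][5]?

   ''  d  g  j  c  p  j
''  0  1  2  3  4  5  6
 f  1  1  2  3  4  5  6
 d  2  1  2  3  4  5  6
 f  3  2  2  3  4  5  6
 h  4  3  3  3  4  5  6
 a  5  4  4  4  4  5  6
 i  6  5  5  5  5  5  6
 o  7  6  6  6  6  6  6
 m  8  7  7  7  7  7  7

6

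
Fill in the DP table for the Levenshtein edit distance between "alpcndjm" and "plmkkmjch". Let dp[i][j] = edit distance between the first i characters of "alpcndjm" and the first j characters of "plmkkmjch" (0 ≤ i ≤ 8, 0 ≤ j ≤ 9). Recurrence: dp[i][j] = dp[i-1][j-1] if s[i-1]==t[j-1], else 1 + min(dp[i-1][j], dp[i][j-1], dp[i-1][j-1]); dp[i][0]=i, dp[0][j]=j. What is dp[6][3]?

5

   ''  p  l  m  k  k  m  j  c  h
''  0  1  2  3  4  5  6  7  8  9
 a  1  1  2  3  4  5  6  7  8  9
 l  2  2  1  2  3  4  5  6  7  8
 p  3  2  2  2  3  4  5  6  7  8
 c  4  3  3  3  3  4  5  6  6  7
 n  5  4  4  4  4  4  5  6  7  7
 d  6  5  5  5  5  5  5  6  7  8
 j  7  6  6  6  6  6  6  5  6  7
 m  8  7  7  6  7  7  6  6  6  7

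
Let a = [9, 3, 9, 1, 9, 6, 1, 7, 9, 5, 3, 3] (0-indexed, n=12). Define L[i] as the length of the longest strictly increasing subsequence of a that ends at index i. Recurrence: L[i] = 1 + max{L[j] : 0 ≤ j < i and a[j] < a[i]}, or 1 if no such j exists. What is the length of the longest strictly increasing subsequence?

4

   i    0    1    2    3    4    5    6    7    8    9   10   11
a[i]    9    3    9    1    9    6    1    7    9    5    3    3
L[i]    1    1    2    1    2    2    1    3    4    2    2    2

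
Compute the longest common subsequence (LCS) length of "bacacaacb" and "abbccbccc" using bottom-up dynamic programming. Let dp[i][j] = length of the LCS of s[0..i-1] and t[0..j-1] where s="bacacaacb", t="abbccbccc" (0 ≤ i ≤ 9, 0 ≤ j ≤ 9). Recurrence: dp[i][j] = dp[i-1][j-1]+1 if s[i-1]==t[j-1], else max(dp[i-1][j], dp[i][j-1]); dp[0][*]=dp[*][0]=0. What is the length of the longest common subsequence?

   ''  a  b  b  c  c  b  c  c  c
''  0  0  0  0  0  0  0  0  0  0
 b  0  0  1  1  1  1  1  1  1  1
 a  0  1  1  1  1  1  1  1  1  1
 c  0  1  1  1  2  2  2  2  2  2
 a  0  1  1  1  2  2  2  2  2  2
 c  0  1  1  1  2  3  3  3  3  3
 a  0  1  1  1  2  3  3  3  3  3
 a  0  1  1  1  2  3  3  3  3  3
 c  0  1  1  1  2  3  3  4  4  4
 b  0  1  2  2  2  3  4  4  4  4

4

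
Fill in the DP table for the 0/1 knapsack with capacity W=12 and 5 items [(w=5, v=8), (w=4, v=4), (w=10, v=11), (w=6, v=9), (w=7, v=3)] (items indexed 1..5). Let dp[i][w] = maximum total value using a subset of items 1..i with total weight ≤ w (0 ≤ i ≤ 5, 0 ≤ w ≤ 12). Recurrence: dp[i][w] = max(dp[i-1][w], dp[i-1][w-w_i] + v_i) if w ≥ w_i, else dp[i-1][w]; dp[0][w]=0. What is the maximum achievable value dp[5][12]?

i\w   0   1   2   3   4   5   6   7   8   9  10  11  12
  0   0   0   0   0   0   0   0   0   0   0   0   0   0
  1   0   0   0   0   0   8   8   8   8   8   8   8   8
  2   0   0   0   0   4   8   8   8   8  12  12  12  12
  3   0   0   0   0   4   8   8   8   8  12  12  12  12
  4   0   0   0   0   4   8   9   9   9  12  13  17  17
  5   0   0   0   0   4   8   9   9   9  12  13  17  17

17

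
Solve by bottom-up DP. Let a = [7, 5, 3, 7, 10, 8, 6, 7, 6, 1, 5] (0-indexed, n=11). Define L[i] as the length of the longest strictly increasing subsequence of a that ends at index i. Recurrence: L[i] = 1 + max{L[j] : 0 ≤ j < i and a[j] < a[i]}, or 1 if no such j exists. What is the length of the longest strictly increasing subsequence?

   i    0    1    2    3    4    5    6    7    8    9   10
a[i]    7    5    3    7   10    8    6    7    6    1    5
L[i]    1    1    1    2    3    3    2    3    2    1    2

3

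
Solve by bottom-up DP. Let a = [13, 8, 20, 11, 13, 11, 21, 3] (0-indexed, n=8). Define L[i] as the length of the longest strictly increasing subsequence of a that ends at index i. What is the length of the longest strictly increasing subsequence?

   i    0    1    2    3    4    5    6    7
a[i]   13    8   20   11   13   11   21    3
L[i]    1    1    2    2    3    2    4    1

4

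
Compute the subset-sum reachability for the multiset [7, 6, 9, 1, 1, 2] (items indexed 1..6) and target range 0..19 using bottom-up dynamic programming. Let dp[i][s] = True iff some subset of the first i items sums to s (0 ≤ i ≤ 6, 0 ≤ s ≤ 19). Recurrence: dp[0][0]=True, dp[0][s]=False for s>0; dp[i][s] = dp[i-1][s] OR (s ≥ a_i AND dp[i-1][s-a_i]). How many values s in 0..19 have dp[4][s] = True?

12

i\s   0   1   2   3   4   5   6   7   8   9  10  11  12  13  14  15  16  17  18  19
  0   T   F   F   F   F   F   F   F   F   F   F   F   F   F   F   F   F   F   F   F
  1   T   F   F   F   F   F   F   T   F   F   F   F   F   F   F   F   F   F   F   F
  2   T   F   F   F   F   F   T   T   F   F   F   F   F   T   F   F   F   F   F   F
  3   T   F   F   F   F   F   T   T   F   T   F   F   F   T   F   T   T   F   F   F
  4   T   T   F   F   F   F   T   T   T   T   T   F   F   T   T   T   T   T   F   F
  5   T   T   T   F   F   F   T   T   T   T   T   T   F   T   T   T   T   T   T   F
  6   T   T   T   T   T   F   T   T   T   T   T   T   T   T   T   T   T   T   T   T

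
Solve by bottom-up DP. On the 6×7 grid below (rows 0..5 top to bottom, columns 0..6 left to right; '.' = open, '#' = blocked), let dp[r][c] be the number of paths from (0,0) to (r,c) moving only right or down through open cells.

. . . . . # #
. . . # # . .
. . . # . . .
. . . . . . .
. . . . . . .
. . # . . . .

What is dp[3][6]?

10

r\c   0   1   2   3   4   5   6
  0   1   1   1   1   1   0   0
  1   1   2   3   0   0   0   0
  2   1   3   6   0   0   0   0
  3   1   4  10  10  10  10  10
  4   1   5  15  25  35  45  55
  5   1   6   0  25  60 105 160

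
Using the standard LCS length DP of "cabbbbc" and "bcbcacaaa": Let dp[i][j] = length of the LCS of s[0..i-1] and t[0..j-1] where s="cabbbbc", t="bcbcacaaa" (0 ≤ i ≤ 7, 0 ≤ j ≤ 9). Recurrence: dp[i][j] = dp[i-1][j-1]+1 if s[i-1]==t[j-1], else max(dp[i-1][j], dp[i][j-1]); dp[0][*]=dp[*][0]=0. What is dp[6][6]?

2

   ''  b  c  b  c  a  c  a  a  a
''  0  0  0  0  0  0  0  0  0  0
 c  0  0  1  1  1  1  1  1  1  1
 a  0  0  1  1  1  2  2  2  2  2
 b  0  1  1  2  2  2  2  2  2  2
 b  0  1  1  2  2  2  2  2  2  2
 b  0  1  1  2  2  2  2  2  2  2
 b  0  1  1  2  2  2  2  2  2  2
 c  0  1  2  2  3  3  3  3  3  3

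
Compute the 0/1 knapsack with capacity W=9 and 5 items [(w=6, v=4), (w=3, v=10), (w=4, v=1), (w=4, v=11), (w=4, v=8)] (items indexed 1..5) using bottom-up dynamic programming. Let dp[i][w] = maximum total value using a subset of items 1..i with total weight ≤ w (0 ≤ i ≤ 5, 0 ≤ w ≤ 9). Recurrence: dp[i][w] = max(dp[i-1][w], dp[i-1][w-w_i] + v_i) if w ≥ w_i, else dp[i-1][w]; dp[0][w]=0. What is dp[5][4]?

i\w   0   1   2   3   4   5   6   7   8   9
  0   0   0   0   0   0   0   0   0   0   0
  1   0   0   0   0   0   0   4   4   4   4
  2   0   0   0  10  10  10  10  10  10  14
  3   0   0   0  10  10  10  10  11  11  14
  4   0   0   0  10  11  11  11  21  21  21
  5   0   0   0  10  11  11  11  21  21  21

11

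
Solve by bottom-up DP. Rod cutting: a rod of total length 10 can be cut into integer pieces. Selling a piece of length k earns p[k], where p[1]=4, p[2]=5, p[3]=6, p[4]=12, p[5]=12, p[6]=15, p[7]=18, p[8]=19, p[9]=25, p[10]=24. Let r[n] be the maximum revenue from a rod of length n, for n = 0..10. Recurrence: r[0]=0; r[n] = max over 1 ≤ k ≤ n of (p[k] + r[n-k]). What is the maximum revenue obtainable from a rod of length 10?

   n    0    1    2    3    4    5    6    7    8    9   10
r[n]    0    4    8   12   16   20   24   28   32   36   40

40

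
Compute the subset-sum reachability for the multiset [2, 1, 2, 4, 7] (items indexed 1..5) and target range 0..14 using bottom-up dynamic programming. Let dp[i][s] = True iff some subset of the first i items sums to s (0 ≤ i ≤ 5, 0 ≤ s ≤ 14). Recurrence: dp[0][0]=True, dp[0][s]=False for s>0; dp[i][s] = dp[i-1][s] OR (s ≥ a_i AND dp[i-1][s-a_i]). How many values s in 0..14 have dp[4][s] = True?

i\s   0   1   2   3   4   5   6   7   8   9  10  11  12  13  14
  0   T   F   F   F   F   F   F   F   F   F   F   F   F   F   F
  1   T   F   T   F   F   F   F   F   F   F   F   F   F   F   F
  2   T   T   T   T   F   F   F   F   F   F   F   F   F   F   F
  3   T   T   T   T   T   T   F   F   F   F   F   F   F   F   F
  4   T   T   T   T   T   T   T   T   T   T   F   F   F   F   F
  5   T   T   T   T   T   T   T   T   T   T   T   T   T   T   T

10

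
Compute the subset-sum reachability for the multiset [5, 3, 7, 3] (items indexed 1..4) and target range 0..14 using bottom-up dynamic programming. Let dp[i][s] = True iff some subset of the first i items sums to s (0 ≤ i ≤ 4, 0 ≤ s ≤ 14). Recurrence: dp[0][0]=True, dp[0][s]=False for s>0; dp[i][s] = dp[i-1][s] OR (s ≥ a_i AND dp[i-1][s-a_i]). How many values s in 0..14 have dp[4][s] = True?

i\s   0   1   2   3   4   5   6   7   8   9  10  11  12  13  14
  0   T   F   F   F   F   F   F   F   F   F   F   F   F   F   F
  1   T   F   F   F   F   T   F   F   F   F   F   F   F   F   F
  2   T   F   F   T   F   T   F   F   T   F   F   F   F   F   F
  3   T   F   F   T   F   T   F   T   T   F   T   F   T   F   F
  4   T   F   F   T   F   T   T   T   T   F   T   T   T   T   F

10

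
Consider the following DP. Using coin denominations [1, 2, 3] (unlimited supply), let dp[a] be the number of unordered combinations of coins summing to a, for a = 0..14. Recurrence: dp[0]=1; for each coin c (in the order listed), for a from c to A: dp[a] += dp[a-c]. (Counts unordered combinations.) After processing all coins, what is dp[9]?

after  coin     0     1     2     3     4     5     6     7     8     9    10    11    12    13    14
          1     1     1     1     1     1     1     1     1     1     1     1     1     1     1     1
          2     1     1     2     2     3     3     4     4     5     5     6     6     7     7     8
          3     1     1     2     3     4     5     7     8    10    12    14    16    19    21    24

12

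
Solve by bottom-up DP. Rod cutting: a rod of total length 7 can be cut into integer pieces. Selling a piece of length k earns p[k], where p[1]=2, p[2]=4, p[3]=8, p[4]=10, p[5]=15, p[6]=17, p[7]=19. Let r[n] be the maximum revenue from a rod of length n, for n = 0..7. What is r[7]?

   n    0    1    2    3    4    5    6    7
r[n]    0    2    4    8   10   15   17   19

19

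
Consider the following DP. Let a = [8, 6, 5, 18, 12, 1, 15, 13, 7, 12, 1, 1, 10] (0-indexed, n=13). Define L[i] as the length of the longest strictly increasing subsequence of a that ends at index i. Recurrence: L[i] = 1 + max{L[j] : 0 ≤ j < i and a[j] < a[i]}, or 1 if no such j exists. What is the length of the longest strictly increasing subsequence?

3

   i    0    1    2    3    4    5    6    7    8    9   10   11   12
a[i]    8    6    5   18   12    1   15   13    7   12    1    1   10
L[i]    1    1    1    2    2    1    3    3    2    3    1    1    3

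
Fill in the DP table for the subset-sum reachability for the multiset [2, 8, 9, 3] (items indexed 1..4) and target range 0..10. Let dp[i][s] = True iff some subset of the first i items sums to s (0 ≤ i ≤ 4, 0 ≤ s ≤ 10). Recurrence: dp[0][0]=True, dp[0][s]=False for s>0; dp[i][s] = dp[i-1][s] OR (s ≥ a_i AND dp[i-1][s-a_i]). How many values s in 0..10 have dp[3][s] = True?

5

i\s   0   1   2   3   4   5   6   7   8   9  10
  0   T   F   F   F   F   F   F   F   F   F   F
  1   T   F   T   F   F   F   F   F   F   F   F
  2   T   F   T   F   F   F   F   F   T   F   T
  3   T   F   T   F   F   F   F   F   T   T   T
  4   T   F   T   T   F   T   F   F   T   T   T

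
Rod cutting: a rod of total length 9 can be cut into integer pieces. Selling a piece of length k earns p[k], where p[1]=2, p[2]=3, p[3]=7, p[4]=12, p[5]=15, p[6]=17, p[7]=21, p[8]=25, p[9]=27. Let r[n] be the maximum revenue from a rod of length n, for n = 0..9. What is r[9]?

   n    0    1    2    3    4    5    6    7    8    9
r[n]    0    2    4    7   12   15   17   21   25   27

27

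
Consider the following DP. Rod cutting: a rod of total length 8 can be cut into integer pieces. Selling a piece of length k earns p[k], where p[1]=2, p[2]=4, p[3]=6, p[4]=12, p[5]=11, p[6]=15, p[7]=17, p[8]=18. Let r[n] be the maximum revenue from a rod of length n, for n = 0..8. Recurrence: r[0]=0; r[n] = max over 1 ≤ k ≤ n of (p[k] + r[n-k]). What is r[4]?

   n    0    1    2    3    4    5    6    7    8
r[n]    0    2    4    6   12   14   16   18   24

12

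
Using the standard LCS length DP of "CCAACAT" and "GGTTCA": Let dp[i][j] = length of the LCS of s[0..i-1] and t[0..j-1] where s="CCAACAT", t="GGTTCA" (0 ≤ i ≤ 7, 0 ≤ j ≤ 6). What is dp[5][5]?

1

   ''  G  G  T  T  C  A
''  0  0  0  0  0  0  0
 C  0  0  0  0  0  1  1
 C  0  0  0  0  0  1  1
 A  0  0  0  0  0  1  2
 A  0  0  0  0  0  1  2
 C  0  0  0  0  0  1  2
 A  0  0  0  0  0  1  2
 T  0  0  0  1  1  1  2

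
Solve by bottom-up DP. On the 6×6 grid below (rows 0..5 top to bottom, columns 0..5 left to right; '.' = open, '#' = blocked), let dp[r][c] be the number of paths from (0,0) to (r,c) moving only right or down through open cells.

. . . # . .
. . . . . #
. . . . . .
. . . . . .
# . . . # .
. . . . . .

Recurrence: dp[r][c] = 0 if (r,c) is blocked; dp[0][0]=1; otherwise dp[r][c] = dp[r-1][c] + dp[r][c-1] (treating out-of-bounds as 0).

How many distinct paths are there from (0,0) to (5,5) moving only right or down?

94

r\c   0   1   2   3   4   5
  0   1   1   1   0   0   0
  1   1   2   3   3   3   0
  2   1   3   6   9  12  12
  3   1   4  10  19  31  43
  4   0   4  14  33   0  43
  5   0   4  18  51  51  94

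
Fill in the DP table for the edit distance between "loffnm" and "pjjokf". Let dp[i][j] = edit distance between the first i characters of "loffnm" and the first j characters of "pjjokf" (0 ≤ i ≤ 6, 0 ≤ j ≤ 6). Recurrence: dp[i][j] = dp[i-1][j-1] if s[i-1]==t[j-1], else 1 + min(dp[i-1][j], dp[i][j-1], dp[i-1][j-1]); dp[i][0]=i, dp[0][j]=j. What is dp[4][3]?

4

   ''  p  j  j  o  k  f
''  0  1  2  3  4  5  6
 l  1  1  2  3  4  5  6
 o  2  2  2  3  3  4  5
 f  3  3  3  3  4  4  4
 f  4  4  4  4  4  5  4
 n  5  5  5  5  5  5  5
 m  6  6  6  6  6  6  6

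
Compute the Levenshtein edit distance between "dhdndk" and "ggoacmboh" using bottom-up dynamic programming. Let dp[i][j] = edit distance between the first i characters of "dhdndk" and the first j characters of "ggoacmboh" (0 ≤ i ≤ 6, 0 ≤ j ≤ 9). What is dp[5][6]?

6

   ''  g  g  o  a  c  m  b  o  h
''  0  1  2  3  4  5  6  7  8  9
 d  1  1  2  3  4  5  6  7  8  9
 h  2  2  2  3  4  5  6  7  8  8
 d  3  3  3  3  4  5  6  7  8  9
 n  4  4  4  4  4  5  6  7  8  9
 d  5  5  5  5  5  5  6  7  8  9
 k  6  6  6  6  6  6  6  7  8  9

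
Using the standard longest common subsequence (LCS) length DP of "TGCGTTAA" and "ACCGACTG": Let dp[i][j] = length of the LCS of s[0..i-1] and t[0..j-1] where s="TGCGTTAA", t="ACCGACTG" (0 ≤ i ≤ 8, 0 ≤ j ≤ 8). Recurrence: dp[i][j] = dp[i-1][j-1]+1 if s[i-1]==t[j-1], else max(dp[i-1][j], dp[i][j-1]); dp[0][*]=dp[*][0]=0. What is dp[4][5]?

   ''  A  C  C  G  A  C  T  G
''  0  0  0  0  0  0  0  0  0
 T  0  0  0  0  0  0  0  1  1
 G  0  0  0  0  1  1  1  1  2
 C  0  0  1  1  1  1  2  2  2
 G  0  0  1  1  2  2  2  2  3
 T  0  0  1  1  2  2  2  3  3
 T  0  0  1  1  2  2  2  3  3
 A  0  1  1  1  2  3  3  3  3
 A  0  1  1  1  2  3  3  3  3

2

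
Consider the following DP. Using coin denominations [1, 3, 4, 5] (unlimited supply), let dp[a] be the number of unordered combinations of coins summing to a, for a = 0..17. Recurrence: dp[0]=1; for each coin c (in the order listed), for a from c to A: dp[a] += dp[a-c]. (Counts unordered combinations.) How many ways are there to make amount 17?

35

after  coin     0     1     2     3     4     5     6     7     8     9    10    11    12    13    14    15    16    17
          1     1     1     1     1     1     1     1     1     1     1     1     1     1     1     1     1     1     1
          3     1     1     1     2     2     2     3     3     3     4     4     4     5     5     5     6     6     6
          4     1     1     1     2     3     3     4     5     6     7     8     9    11    12    13    15    17    18
          5     1     1     1     2     3     4     5     6     8    10    12    14    17    20    23    27    31    35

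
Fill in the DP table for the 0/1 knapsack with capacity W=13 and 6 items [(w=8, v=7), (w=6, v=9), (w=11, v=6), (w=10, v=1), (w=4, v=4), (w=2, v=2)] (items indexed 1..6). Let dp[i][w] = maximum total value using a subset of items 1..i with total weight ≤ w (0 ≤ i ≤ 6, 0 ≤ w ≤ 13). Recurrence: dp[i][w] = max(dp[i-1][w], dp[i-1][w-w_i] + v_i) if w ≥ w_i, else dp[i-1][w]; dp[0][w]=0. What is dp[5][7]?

9

i\w   0   1   2   3   4   5   6   7   8   9  10  11  12  13
  0   0   0   0   0   0   0   0   0   0   0   0   0   0   0
  1   0   0   0   0   0   0   0   0   7   7   7   7   7   7
  2   0   0   0   0   0   0   9   9   9   9   9   9   9   9
  3   0   0   0   0   0   0   9   9   9   9   9   9   9   9
  4   0   0   0   0   0   0   9   9   9   9   9   9   9   9
  5   0   0   0   0   4   4   9   9   9   9  13  13  13  13
  6   0   0   2   2   4   4   9   9  11  11  13  13  15  15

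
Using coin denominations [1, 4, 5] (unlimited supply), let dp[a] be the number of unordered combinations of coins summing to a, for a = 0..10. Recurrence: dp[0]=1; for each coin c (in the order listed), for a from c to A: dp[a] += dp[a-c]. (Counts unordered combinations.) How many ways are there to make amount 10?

after  coin     0     1     2     3     4     5     6     7     8     9    10
          1     1     1     1     1     1     1     1     1     1     1     1
          4     1     1     1     1     2     2     2     2     3     3     3
          5     1     1     1     1     2     3     3     3     4     5     6

6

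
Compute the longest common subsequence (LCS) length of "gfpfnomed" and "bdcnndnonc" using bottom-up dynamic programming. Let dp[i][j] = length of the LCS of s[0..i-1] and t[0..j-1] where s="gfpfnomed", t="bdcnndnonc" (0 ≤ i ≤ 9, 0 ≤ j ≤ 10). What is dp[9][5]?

   ''  b  d  c  n  n  d  n  o  n  c
''  0  0  0  0  0  0  0  0  0  0  0
 g  0  0  0  0  0  0  0  0  0  0  0
 f  0  0  0  0  0  0  0  0  0  0  0
 p  0  0  0  0  0  0  0  0  0  0  0
 f  0  0  0  0  0  0  0  0  0  0  0
 n  0  0  0  0  1  1  1  1  1  1  1
 o  0  0  0  0  1  1  1  1  2  2  2
 m  0  0  0  0  1  1  1  1  2  2  2
 e  0  0  0  0  1  1  1  1  2  2  2
 d  0  0  1  1  1  1  2  2  2  2  2

1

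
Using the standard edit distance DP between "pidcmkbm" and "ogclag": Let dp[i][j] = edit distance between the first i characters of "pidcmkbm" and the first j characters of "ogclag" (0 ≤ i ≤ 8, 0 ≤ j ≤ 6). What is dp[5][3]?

4

   ''  o  g  c  l  a  g
''  0  1  2  3  4  5  6
 p  1  1  2  3  4  5  6
 i  2  2  2  3  4  5  6
 d  3  3  3  3  4  5  6
 c  4  4  4  3  4  5  6
 m  5  5  5  4  4  5  6
 k  6  6  6  5  5  5  6
 b  7  7  7  6  6  6  6
 m  8  8  8  7  7  7  7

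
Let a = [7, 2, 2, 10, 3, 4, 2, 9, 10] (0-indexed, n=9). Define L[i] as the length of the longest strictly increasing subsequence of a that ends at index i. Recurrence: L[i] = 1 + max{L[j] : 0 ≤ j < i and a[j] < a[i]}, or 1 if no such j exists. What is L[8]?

5

   i    0    1    2    3    4    5    6    7    8
a[i]    7    2    2   10    3    4    2    9   10
L[i]    1    1    1    2    2    3    1    4    5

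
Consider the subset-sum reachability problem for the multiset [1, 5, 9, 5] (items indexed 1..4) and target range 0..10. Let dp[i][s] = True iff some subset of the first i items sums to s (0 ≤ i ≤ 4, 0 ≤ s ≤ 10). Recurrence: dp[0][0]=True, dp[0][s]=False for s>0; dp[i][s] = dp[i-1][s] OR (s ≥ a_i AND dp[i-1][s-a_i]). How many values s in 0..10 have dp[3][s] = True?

6

i\s   0   1   2   3   4   5   6   7   8   9  10
  0   T   F   F   F   F   F   F   F   F   F   F
  1   T   T   F   F   F   F   F   F   F   F   F
  2   T   T   F   F   F   T   T   F   F   F   F
  3   T   T   F   F   F   T   T   F   F   T   T
  4   T   T   F   F   F   T   T   F   F   T   T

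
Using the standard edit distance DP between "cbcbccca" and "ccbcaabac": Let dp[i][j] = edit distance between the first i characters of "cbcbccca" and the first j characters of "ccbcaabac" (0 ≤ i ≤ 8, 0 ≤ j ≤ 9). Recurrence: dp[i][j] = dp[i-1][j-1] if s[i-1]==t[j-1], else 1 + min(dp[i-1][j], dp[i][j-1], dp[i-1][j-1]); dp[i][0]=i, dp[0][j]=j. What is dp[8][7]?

   ''  c  c  b  c  a  a  b  a  c
''  0  1  2  3  4  5  6  7  8  9
 c  1  0  1  2  3  4  5  6  7  8
 b  2  1  1  1  2  3  4  5  6  7
 c  3  2  1  2  1  2  3  4  5  6
 b  4  3  2  1  2  2  3  3  4  5
 c  5  4  3  2  1  2  3  4  4  4
 c  6  5  4  3  2  2  3  4  5  4
 c  7  6  5  4  3  3  3  4  5  5
 a  8  7  6  5  4  3  3  4  4  5

4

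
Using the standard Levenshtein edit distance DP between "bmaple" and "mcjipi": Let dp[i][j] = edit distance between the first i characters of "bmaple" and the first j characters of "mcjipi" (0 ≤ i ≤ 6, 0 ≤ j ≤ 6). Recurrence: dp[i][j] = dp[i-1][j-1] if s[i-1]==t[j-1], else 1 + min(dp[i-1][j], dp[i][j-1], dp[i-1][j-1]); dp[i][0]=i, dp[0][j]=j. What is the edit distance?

6

   ''  m  c  j  i  p  i
''  0  1  2  3  4  5  6
 b  1  1  2  3  4  5  6
 m  2  1  2  3  4  5  6
 a  3  2  2  3  4  5  6
 p  4  3  3  3  4  4  5
 l  5  4  4  4  4  5  5
 e  6  5  5  5  5  5  6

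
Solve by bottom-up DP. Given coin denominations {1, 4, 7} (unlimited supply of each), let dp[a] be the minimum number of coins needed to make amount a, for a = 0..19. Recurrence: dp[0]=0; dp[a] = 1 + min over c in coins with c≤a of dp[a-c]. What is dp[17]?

 a  0  1  2  3  4  5  6  7  8  9 10 11 12 13 14 15 16 17 18 19
dp  0  1  2  3  1  2  3  1  2  3  4  2  3  4  2  3  4  5  3  4

5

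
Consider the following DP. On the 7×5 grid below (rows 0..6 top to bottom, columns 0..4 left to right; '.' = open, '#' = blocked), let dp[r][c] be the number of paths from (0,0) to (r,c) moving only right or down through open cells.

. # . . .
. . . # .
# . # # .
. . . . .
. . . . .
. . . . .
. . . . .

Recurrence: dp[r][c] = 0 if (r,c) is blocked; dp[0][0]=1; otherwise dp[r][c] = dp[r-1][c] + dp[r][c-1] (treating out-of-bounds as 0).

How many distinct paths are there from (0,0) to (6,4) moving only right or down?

20

r\c   0   1   2   3   4
  0   1   0   0   0   0
  1   1   1   1   0   0
  2   0   1   0   0   0
  3   0   1   1   1   1
  4   0   1   2   3   4
  5   0   1   3   6  10
  6   0   1   4  10  20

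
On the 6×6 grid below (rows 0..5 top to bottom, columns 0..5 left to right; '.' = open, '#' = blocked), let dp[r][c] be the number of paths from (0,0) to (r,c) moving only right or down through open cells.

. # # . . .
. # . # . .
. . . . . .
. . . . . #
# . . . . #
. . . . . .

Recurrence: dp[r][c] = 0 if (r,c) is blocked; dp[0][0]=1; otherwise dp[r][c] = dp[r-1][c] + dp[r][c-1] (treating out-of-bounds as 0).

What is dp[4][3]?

r\c   0   1   2   3   4   5
  0   1   0   0   0   0   0
  1   1   0   0   0   0   0
  2   1   1   1   1   1   1
  3   1   2   3   4   5   0
  4   0   2   5   9  14   0
  5   0   2   7  16  30  30

9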